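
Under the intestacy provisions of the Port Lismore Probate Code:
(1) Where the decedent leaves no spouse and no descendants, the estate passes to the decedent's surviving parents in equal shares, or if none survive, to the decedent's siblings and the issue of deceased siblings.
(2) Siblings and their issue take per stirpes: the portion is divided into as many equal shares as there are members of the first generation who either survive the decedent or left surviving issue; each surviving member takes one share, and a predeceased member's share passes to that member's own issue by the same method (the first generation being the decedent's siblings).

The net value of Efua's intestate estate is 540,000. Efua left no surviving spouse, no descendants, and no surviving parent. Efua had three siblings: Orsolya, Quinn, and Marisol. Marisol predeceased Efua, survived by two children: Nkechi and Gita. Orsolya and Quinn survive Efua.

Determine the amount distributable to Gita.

The entire 540,000 passes to the siblings and their issue.
That amount (540,000) is divided into 3 shares of 180,000: Orsolya and Quinn each take 180,000; Marisol's 180,000 share passes to Marisol's issue.
Marisol's share (180,000) is divided into 2 shares of 90,000: Nkechi and Gita each take 90,000.

Gita receives 90,000.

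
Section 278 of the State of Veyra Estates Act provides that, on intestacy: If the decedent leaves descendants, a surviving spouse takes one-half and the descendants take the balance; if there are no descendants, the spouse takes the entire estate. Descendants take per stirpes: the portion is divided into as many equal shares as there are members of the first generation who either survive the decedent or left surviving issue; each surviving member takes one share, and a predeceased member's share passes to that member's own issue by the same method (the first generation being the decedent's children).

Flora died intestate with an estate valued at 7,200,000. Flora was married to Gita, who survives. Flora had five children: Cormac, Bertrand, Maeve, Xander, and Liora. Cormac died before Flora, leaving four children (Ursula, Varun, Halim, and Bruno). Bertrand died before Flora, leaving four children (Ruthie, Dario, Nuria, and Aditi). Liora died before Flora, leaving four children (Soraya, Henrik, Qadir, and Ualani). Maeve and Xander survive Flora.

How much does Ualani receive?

Gita takes one-half of 7,200,000 = 3,600,000. The remaining 3,600,000 passes to the descendants.
The descendants' portion (3,600,000) is divided into 5 shares of 720,000: Maeve and Xander each take 720,000; Cormac's 720,000 share passes to Cormac's issue; Bertrand's 720,000 share passes to Bertrand's issue; Liora's 720,000 share passes to Liora's issue.
Cormac's share (720,000) is divided into 4 shares of 180,000: Ursula, Varun, Halim, and Bruno each take 180,000.
Bertrand's share (720,000) is divided into 4 shares of 180,000: Ruthie, Dario, Nuria, and Aditi each take 180,000.
Liora's share (720,000) is divided into 4 shares of 180,000: Soraya, Henrik, Qadir, and Ualani each take 180,000.

Ualani receives 180,000.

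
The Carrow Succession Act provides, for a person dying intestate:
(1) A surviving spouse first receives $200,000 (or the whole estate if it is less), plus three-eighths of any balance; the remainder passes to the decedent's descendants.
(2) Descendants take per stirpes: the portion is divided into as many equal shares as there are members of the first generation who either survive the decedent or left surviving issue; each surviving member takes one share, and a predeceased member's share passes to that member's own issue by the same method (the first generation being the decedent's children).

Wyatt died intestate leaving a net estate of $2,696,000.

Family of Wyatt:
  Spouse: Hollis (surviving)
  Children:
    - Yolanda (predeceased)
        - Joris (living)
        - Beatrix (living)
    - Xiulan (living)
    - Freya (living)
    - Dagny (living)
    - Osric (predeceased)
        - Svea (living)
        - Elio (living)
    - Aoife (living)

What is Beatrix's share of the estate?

Beatrix receives $130,000.

Hollis first takes $200,000, leaving a balance of $2,496,000. Hollis then takes three-eighths of the balance ($936,000), for a total of $1,136,000. The remaining $1,560,000 passes to the descendants.
The descendants' portion ($1,560,000) is divided into 6 shares of $260,000: Xiulan, Freya, Dagny, and Aoife each take $260,000; Yolanda's $260,000 share passes to Yolanda's issue; Osric's $260,000 share passes to Osric's issue.
Yolanda's share ($260,000) is divided into 2 shares of $130,000: Joris and Beatrix each take $130,000.
Osric's share ($260,000) is divided into 2 shares of $130,000: Svea and Elio each take $130,000.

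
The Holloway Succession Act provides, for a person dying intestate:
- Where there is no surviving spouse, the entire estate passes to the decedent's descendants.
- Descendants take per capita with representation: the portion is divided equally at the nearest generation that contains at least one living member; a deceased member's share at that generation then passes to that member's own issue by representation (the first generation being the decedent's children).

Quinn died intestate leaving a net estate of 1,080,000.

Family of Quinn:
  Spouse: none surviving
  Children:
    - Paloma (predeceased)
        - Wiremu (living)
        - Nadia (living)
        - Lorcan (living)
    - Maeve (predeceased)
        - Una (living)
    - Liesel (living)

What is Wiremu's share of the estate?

Wiremu receives 120,000.

The entire 1,080,000 passes to the descendants.
That amount (1,080,000) is divided into 3 shares of 360,000: Liesel takes 360,000; Paloma's 360,000 share passes to Paloma's issue; Maeve's 360,000 share passes to Maeve's issue.
Paloma's share (360,000) is divided into 3 shares of 120,000: Wiremu, Nadia, and Lorcan each take 120,000.
Maeve's share (360,000) passes entirely to Una.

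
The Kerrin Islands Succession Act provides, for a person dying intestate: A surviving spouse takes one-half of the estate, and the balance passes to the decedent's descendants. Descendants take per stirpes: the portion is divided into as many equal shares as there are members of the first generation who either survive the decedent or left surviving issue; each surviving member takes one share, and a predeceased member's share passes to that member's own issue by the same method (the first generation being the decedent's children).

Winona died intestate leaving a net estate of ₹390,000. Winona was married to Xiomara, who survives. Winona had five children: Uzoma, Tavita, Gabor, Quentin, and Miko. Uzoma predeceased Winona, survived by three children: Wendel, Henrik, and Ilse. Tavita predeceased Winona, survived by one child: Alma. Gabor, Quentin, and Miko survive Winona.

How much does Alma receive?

Xiomara takes one-half of ₹390,000 = ₹195,000. The remaining ₹195,000 passes to the descendants.
The descendants' portion (₹195,000) is divided into 5 shares of ₹39,000: Gabor, Quentin, and Miko each take ₹39,000; Uzoma's ₹39,000 share passes to Uzoma's issue; Tavita's ₹39,000 share passes to Tavita's issue.
Uzoma's share (₹39,000) is divided into 3 shares of ₹13,000: Wendel, Henrik, and Ilse each take ₹13,000.
Tavita's share (₹39,000) passes entirely to Alma.

Alma receives ₹39,000.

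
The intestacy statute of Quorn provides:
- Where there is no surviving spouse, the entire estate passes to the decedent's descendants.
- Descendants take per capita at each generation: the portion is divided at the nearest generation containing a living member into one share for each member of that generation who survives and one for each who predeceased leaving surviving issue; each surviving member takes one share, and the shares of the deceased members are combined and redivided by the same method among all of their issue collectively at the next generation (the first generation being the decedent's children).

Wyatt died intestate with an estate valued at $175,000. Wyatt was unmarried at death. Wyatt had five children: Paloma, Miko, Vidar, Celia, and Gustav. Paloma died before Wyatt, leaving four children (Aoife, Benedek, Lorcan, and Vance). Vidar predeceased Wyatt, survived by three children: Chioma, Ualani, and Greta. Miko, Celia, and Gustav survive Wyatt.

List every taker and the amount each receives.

The entire $175,000 passes to the descendants.
That amount ($175,000) is divided at the children's generation into 5 shares of $35,000. Miko, Celia, and Gustav each take $35,000. The 2 shares of the deceased (Paloma and Vidar) are combined into a pool of $70,000.
That pool ($70,000) is divided at the grandchildren's generation equally among Aoife, Benedek, Lorcan, Vance, Chioma, Ualani, and Greta: $10,000 each.

Aoife: $10,000; Benedek: $10,000; Lorcan: $10,000; Vance: $10,000; Miko: $35,000; Chioma: $10,000; Ualani: $10,000; Greta: $10,000; Celia: $35,000; Gustav: $35,000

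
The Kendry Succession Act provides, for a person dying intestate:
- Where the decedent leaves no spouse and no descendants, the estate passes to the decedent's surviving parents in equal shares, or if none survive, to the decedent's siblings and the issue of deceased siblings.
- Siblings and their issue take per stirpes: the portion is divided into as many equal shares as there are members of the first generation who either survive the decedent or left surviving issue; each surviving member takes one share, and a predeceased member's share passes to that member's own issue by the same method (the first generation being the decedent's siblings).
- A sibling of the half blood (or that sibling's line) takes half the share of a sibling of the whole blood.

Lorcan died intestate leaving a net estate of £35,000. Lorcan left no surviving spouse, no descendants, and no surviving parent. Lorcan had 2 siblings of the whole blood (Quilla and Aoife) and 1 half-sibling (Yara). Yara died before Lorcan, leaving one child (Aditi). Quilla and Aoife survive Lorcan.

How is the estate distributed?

The entire £35,000 passes to the siblings and their issue.
Counting each half-blood sibling's line as half a unit, there are 5/2 units in £35,000, so one unit is £14,000. Whole-blood lines (Quilla and Aoife) take £14,000 each; half-blood lines (Yara) take £7,000 each.
Yara's share (£7,000) passes entirely to Aditi.

Aditi: £7,000; Quilla: £14,000; Aoife: £14,000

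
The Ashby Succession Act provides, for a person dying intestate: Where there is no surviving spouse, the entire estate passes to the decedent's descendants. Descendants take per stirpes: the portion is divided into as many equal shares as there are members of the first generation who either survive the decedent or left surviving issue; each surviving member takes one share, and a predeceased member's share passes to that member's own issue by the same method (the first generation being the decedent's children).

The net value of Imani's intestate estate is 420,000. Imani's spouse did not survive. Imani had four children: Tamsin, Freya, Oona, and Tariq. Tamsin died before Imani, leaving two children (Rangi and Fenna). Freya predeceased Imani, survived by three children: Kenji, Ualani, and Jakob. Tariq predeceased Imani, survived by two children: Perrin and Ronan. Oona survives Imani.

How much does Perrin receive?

The entire 420,000 passes to the descendants.
That amount (420,000) is divided into 4 shares of 105,000: Oona takes 105,000; Tamsin's 105,000 share passes to Tamsin's issue; Freya's 105,000 share passes to Freya's issue; Tariq's 105,000 share passes to Tariq's issue.
Tamsin's share (105,000) is divided into 2 shares of 52,500: Rangi and Fenna each take 52,500.
Freya's share (105,000) is divided into 3 shares of 35,000: Kenji, Ualani, and Jakob each take 35,000.
Tariq's share (105,000) is divided into 2 shares of 52,500: Perrin and Ronan each take 52,500.

Perrin receives 52,500.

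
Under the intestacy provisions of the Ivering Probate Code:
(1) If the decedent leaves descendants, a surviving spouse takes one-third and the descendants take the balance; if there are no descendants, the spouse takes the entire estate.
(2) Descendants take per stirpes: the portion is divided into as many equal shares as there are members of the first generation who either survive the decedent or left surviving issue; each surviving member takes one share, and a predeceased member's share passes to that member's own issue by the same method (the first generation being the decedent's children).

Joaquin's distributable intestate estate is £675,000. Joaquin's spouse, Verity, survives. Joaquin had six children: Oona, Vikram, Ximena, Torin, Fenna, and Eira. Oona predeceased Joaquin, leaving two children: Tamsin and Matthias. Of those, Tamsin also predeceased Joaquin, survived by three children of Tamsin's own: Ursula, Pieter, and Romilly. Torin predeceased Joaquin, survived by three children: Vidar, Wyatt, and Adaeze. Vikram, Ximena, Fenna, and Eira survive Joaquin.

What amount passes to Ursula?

Verity takes one-third of £675,000 = £225,000. The remaining £450,000 passes to the descendants.
The descendants' portion (£450,000) is divided into 6 shares of £75,000: Vikram, Ximena, Fenna, and Eira each take £75,000; Oona's £75,000 share passes to Oona's issue; Torin's £75,000 share passes to Torin's issue.
Oona's share (£75,000) is divided into 2 shares of £37,500: Matthias takes £37,500; Tamsin's £37,500 share passes to Tamsin's issue.
Tamsin's share (£37,500) is divided into 3 shares of £12,500: Ursula, Pieter, and Romilly each take £12,500.
Torin's share (£75,000) is divided into 3 shares of £25,000: Vidar, Wyatt, and Adaeze each take £25,000.

Ursula receives £12,500.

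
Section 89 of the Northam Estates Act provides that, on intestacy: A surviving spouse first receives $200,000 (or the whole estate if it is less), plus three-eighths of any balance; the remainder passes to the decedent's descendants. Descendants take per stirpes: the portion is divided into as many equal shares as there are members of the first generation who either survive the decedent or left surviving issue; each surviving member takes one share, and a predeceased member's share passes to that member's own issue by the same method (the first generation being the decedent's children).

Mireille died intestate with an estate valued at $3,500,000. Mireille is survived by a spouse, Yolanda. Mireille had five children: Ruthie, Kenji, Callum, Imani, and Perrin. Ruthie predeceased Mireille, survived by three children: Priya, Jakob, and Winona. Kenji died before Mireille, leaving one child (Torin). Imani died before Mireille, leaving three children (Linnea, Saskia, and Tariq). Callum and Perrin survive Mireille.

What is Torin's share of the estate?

Torin receives $412,500.

Yolanda first takes $200,000, leaving a balance of $3,300,000. Yolanda then takes three-eighths of the balance ($1,237,500), for a total of $1,437,500. The remaining $2,062,500 passes to the descendants.
The descendants' portion ($2,062,500) is divided into 5 shares of $412,500: Callum and Perrin each take $412,500; Ruthie's $412,500 share passes to Ruthie's issue; Kenji's $412,500 share passes to Kenji's issue; Imani's $412,500 share passes to Imani's issue.
Ruthie's share ($412,500) is divided into 3 shares of $137,500: Priya, Jakob, and Winona each take $137,500.
Kenji's share ($412,500) passes entirely to Torin.
Imani's share ($412,500) is divided into 3 shares of $137,500: Linnea, Saskia, and Tariq each take $137,500.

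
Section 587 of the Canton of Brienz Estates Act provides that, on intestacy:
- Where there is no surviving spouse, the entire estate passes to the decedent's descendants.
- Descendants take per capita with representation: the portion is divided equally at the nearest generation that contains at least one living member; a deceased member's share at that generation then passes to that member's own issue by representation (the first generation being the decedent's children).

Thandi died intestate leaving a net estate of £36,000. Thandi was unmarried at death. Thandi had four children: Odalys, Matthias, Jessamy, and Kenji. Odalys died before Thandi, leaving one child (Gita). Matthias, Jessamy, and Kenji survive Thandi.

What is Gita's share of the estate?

Gita receives £9,000.

The entire £36,000 passes to the descendants.
That amount (£36,000) is divided into 4 shares of £9,000: Matthias, Jessamy, and Kenji each take £9,000; Odalys's £9,000 share passes to Odalys's issue.
Odalys's share (£9,000) passes entirely to Gita.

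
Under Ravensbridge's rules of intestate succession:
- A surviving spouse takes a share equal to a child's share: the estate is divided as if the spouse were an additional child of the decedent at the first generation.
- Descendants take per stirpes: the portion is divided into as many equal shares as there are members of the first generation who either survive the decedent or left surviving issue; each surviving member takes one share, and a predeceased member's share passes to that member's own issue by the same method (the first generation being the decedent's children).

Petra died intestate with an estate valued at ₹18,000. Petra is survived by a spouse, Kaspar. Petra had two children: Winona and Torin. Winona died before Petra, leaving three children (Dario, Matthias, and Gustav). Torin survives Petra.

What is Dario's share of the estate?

The spouse counts as an additional share at the children's level, so there are 3 primary shares of ₹6,000. Kaspar takes one such share (₹6,000).
The children's combined portion (₹12,000) is divided into 2 shares of ₹6,000: Torin takes ₹6,000; Winona's ₹6,000 share passes to Winona's issue.
Winona's share (₹6,000) is divided into 3 shares of ₹2,000: Dario, Matthias, and Gustav each take ₹2,000.

Dario receives ₹2,000.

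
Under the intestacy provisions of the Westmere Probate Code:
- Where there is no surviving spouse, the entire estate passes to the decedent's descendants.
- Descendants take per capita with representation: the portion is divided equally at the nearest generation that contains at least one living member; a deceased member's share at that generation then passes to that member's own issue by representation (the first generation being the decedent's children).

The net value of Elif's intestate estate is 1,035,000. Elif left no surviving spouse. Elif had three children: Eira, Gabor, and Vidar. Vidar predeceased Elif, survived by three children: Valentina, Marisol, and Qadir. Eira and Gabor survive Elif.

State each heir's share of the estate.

The entire 1,035,000 passes to the descendants.
That amount (1,035,000) is divided into 3 shares of 345,000: Eira and Gabor each take 345,000; Vidar's 345,000 share passes to Vidar's issue.
Vidar's share (345,000) is divided into 3 shares of 115,000: Valentina, Marisol, and Qadir each take 115,000.

Eira: 345,000; Gabor: 345,000; Valentina: 115,000; Marisol: 115,000; Qadir: 115,000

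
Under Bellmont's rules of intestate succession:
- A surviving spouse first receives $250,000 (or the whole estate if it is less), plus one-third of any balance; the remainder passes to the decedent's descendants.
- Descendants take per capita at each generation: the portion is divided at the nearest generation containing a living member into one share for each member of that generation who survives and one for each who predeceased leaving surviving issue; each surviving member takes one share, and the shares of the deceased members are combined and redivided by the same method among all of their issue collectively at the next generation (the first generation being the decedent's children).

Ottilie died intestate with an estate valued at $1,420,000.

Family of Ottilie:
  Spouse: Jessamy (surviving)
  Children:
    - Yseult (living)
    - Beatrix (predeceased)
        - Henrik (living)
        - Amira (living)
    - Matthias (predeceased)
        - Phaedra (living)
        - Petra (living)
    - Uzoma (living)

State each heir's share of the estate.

Jessamy: $640,000; Yseult: $195,000; Henrik: $97,500; Amira: $97,500; Phaedra: $97,500; Petra: $97,500; Uzoma: $195,000

Jessamy first takes $250,000, leaving a balance of $1,170,000. Jessamy then takes one-third of the balance ($390,000), for a total of $640,000. The remaining $780,000 passes to the descendants.
The descendants' portion ($780,000) is divided at the children's generation into 4 shares of $195,000. Yseult and Uzoma each take $195,000. The 2 shares of the deceased (Beatrix and Matthias) are combined into a pool of $390,000.
That pool ($390,000) is divided at the grandchildren's generation equally among Henrik, Amira, Phaedra, and Petra: $97,500 each.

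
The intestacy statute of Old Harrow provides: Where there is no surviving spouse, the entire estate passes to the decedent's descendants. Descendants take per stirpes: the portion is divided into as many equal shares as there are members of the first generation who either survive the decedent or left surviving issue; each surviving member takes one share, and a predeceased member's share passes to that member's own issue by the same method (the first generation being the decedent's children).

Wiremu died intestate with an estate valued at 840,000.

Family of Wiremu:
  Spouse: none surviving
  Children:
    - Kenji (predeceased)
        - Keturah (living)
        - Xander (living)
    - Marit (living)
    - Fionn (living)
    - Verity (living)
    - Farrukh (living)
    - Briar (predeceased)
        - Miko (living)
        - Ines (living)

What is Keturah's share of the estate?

The entire 840,000 passes to the descendants.
That amount (840,000) is divided into 6 shares of 140,000: Marit, Fionn, Verity, and Farrukh each take 140,000; Kenji's 140,000 share passes to Kenji's issue; Briar's 140,000 share passes to Briar's issue.
Kenji's share (140,000) is divided into 2 shares of 70,000: Keturah and Xander each take 70,000.
Briar's share (140,000) is divided into 2 shares of 70,000: Miko and Ines each take 70,000.

Keturah receives 70,000.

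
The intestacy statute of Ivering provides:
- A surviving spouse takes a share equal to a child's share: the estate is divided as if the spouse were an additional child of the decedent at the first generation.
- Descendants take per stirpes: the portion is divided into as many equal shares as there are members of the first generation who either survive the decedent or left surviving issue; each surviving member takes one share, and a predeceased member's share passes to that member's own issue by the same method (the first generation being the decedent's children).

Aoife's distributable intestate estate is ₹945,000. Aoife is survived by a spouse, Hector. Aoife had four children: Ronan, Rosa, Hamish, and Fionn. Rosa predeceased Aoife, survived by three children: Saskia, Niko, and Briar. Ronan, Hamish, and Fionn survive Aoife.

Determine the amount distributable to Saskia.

Saskia receives ₹63,000.

The spouse counts as an additional share at the children's level, so there are 5 primary shares of ₹189,000. Hector takes one such share (₹189,000).
The children's combined portion (₹756,000) is divided into 4 shares of ₹189,000: Ronan, Hamish, and Fionn each take ₹189,000; Rosa's ₹189,000 share passes to Rosa's issue.
Rosa's share (₹189,000) is divided into 3 shares of ₹63,000: Saskia, Niko, and Briar each take ₹63,000.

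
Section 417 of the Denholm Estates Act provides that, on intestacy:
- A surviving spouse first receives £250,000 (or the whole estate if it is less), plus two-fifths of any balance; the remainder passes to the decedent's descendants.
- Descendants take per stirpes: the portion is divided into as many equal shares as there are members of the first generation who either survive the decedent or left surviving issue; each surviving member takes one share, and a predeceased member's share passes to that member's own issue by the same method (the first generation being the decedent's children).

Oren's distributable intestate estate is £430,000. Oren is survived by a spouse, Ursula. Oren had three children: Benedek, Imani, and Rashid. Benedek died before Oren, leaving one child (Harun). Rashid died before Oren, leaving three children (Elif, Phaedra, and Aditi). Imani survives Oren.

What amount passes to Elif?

Ursula first takes £250,000, leaving a balance of £180,000. Ursula then takes two-fifths of the balance (£72,000), for a total of £322,000. The remaining £108,000 passes to the descendants.
The descendants' portion (£108,000) is divided into 3 shares of £36,000: Imani takes £36,000; Benedek's £36,000 share passes to Benedek's issue; Rashid's £36,000 share passes to Rashid's issue.
Benedek's share (£36,000) passes entirely to Harun.
Rashid's share (£36,000) is divided into 3 shares of £12,000: Elif, Phaedra, and Aditi each take £12,000.

Elif receives £12,000.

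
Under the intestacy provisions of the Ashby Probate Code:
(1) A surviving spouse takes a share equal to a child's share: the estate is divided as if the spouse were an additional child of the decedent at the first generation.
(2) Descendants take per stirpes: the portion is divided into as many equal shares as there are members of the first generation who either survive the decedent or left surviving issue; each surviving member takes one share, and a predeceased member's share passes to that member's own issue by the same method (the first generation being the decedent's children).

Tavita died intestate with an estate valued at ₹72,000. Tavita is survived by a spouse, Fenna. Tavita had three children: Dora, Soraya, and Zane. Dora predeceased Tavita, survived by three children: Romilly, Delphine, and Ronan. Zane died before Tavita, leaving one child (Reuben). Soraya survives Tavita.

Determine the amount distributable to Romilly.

The spouse counts as an additional share at the children's level, so there are 4 primary shares of ₹18,000. Fenna takes one such share (₹18,000).
The children's combined portion (₹54,000) is divided into 3 shares of ₹18,000: Soraya takes ₹18,000; Dora's ₹18,000 share passes to Dora's issue; Zane's ₹18,000 share passes to Zane's issue.
Dora's share (₹18,000) is divided into 3 shares of ₹6,000: Romilly, Delphine, and Ronan each take ₹6,000.
Zane's share (₹18,000) passes entirely to Reuben.

Romilly receives ₹6,000.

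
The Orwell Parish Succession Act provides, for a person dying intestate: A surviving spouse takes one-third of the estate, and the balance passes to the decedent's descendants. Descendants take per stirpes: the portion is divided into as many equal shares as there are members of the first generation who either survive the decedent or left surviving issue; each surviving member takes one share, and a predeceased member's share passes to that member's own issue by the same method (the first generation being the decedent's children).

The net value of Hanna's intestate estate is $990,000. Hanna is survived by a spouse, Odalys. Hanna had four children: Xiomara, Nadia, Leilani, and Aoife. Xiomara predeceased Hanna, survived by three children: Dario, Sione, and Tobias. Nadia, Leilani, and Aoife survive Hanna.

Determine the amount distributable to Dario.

Dario receives $55,000.

Odalys takes one-third of $990,000 = $330,000. The remaining $660,000 passes to the descendants.
The descendants' portion ($660,000) is divided into 4 shares of $165,000: Nadia, Leilani, and Aoife each take $165,000; Xiomara's $165,000 share passes to Xiomara's issue.
Xiomara's share ($165,000) is divided into 3 shares of $55,000: Dario, Sione, and Tobias each take $55,000.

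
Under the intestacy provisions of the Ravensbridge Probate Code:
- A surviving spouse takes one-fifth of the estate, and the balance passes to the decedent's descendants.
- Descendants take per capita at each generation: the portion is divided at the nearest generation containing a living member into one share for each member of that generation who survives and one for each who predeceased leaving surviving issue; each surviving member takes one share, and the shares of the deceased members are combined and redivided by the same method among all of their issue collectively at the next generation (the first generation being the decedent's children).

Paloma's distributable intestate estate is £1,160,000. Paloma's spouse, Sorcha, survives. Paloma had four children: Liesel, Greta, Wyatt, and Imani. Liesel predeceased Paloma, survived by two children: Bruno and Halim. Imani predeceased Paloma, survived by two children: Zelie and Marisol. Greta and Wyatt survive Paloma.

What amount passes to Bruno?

Sorcha takes one-fifth of £1,160,000 = £232,000. The remaining £928,000 passes to the descendants.
The descendants' portion (£928,000) is divided at the children's generation into 4 shares of £232,000. Greta and Wyatt each take £232,000. The 2 shares of the deceased (Liesel and Imani) are combined into a pool of £464,000.
That pool (£464,000) is divided at the grandchildren's generation equally among Bruno, Halim, Zelie, and Marisol: £116,000 each.

Bruno receives £116,000.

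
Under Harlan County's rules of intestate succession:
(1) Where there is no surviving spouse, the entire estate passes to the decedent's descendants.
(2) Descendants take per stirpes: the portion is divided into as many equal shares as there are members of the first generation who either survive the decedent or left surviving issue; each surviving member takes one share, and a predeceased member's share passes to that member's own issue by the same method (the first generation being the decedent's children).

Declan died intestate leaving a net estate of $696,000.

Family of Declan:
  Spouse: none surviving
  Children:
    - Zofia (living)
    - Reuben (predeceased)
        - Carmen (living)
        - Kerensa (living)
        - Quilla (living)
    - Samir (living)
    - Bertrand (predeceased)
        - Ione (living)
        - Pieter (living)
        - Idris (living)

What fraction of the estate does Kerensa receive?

The entire $696,000 passes to the descendants.
That amount ($696,000) is divided into 4 shares of $174,000: Zofia and Samir each take $174,000; Reuben's $174,000 share passes to Reuben's issue; Bertrand's $174,000 share passes to Bertrand's issue.
Reuben's share ($174,000) is divided into 3 shares of $58,000: Carmen, Kerensa, and Quilla each take $58,000.
Bertrand's share ($174,000) is divided into 3 shares of $58,000: Ione, Pieter, and Idris each take $58,000.

Kerensa receives 1/12 of the estate.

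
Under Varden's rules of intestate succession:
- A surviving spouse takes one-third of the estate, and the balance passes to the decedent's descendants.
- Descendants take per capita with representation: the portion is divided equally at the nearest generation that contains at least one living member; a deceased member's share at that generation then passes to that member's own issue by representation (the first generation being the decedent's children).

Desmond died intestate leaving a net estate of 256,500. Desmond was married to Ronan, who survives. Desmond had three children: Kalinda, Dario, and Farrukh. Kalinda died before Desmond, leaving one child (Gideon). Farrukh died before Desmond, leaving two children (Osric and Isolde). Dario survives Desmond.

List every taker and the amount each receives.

Ronan: 85,500; Gideon: 57,000; Dario: 57,000; Osric: 28,500; Isolde: 28,500

Ronan takes one-third of 256,500 = 85,500. The remaining 171,000 passes to the descendants.
The descendants' portion (171,000) is divided into 3 shares of 57,000: Dario takes 57,000; Kalinda's 57,000 share passes to Kalinda's issue; Farrukh's 57,000 share passes to Farrukh's issue.
Kalinda's share (57,000) passes entirely to Gideon.
Farrukh's share (57,000) is divided into 2 shares of 28,500: Osric and Isolde each take 28,500.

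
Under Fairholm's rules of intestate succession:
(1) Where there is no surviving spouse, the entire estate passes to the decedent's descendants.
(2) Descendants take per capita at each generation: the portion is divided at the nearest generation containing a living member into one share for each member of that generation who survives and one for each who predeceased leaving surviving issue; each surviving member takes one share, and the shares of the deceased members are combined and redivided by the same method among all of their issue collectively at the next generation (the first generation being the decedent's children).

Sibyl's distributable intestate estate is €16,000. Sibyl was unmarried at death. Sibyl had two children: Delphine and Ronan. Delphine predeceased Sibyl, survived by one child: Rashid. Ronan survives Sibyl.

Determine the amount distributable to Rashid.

Rashid receives €8,000.

The entire €16,000 passes to the descendants.
That amount (€16,000) is divided at the children's generation into 2 shares of €8,000. Ronan takes €8,000. The remaining share for the deceased Delphine (€8,000) is carried to the next generation.
That pool (€8,000) passes entirely to Rashid, the sole taker at the grandchildren's generation.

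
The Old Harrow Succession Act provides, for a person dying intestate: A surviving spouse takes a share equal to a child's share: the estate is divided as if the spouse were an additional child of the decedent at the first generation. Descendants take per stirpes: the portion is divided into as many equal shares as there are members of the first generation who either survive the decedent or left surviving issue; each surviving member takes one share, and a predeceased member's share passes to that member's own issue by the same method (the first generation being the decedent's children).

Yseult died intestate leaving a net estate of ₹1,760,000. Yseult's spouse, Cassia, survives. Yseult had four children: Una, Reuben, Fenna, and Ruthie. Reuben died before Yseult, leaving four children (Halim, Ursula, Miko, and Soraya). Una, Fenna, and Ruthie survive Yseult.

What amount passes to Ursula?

Ursula receives ₹88,000.

The spouse counts as an additional share at the children's level, so there are 5 primary shares of ₹352,000. Cassia takes one such share (₹352,000).
The children's combined portion (₹1,408,000) is divided into 4 shares of ₹352,000: Una, Fenna, and Ruthie each take ₹352,000; Reuben's ₹352,000 share passes to Reuben's issue.
Reuben's share (₹352,000) is divided into 4 shares of ₹88,000: Halim, Ursula, Miko, and Soraya each take ₹88,000.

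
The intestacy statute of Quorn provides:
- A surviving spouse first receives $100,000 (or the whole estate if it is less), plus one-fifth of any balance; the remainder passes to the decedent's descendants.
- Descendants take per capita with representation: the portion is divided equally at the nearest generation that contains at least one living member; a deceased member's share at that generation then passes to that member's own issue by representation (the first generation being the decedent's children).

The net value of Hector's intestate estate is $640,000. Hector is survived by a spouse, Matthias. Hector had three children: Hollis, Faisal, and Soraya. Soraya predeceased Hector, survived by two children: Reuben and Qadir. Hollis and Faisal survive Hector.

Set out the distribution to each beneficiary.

Matthias: $208,000; Hollis: $144,000; Faisal: $144,000; Reuben: $72,000; Qadir: $72,000

Matthias first takes $100,000, leaving a balance of $540,000. Matthias then takes one-fifth of the balance ($108,000), for a total of $208,000. The remaining $432,000 passes to the descendants.
The descendants' portion ($432,000) is divided into 3 shares of $144,000: Hollis and Faisal each take $144,000; Soraya's $144,000 share passes to Soraya's issue.
Soraya's share ($144,000) is divided into 2 shares of $72,000: Reuben and Qadir each take $72,000.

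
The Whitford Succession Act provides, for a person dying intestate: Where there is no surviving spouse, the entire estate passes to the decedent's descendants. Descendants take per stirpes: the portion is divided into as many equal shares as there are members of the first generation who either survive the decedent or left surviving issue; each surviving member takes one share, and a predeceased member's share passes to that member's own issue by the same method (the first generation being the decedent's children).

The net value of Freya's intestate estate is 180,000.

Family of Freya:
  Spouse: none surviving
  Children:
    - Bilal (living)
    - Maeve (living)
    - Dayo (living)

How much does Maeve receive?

Maeve receives 60,000.

The entire 180,000 passes to the descendants.
That amount (180,000) is divided into 3 shares of 60,000: Bilal, Maeve, and Dayo each take 60,000.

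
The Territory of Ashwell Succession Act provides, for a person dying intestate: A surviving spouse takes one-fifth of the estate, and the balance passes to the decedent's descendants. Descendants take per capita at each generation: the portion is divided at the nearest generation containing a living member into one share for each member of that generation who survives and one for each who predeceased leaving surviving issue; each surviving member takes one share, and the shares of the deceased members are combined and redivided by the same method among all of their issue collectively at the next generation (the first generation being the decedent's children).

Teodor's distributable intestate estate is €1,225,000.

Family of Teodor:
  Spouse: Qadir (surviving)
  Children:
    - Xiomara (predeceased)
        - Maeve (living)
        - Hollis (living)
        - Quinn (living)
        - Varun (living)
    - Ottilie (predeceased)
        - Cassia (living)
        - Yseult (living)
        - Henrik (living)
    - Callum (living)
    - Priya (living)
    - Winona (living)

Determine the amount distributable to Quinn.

Qadir takes one-fifth of €1,225,000 = €245,000. The remaining €980,000 passes to the descendants.
The descendants' portion (€980,000) is divided at the children's generation into 5 shares of €196,000. Callum, Priya, and Winona each take €196,000. The 2 shares of the deceased (Xiomara and Ottilie) are combined into a pool of €392,000.
That pool (€392,000) is divided at the grandchildren's generation equally among Maeve, Hollis, Quinn, Varun, Cassia, Yseult, and Henrik: €56,000 each.

Quinn receives €56,000.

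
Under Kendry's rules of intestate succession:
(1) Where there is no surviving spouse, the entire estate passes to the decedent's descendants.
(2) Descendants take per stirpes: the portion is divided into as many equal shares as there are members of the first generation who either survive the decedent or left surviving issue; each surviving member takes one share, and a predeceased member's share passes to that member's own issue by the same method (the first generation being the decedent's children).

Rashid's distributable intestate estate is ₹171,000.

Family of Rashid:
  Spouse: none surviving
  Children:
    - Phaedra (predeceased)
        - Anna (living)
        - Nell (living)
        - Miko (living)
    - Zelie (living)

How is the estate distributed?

The entire ₹171,000 passes to the descendants.
That amount (₹171,000) is divided into 2 shares of ₹85,500: Zelie takes ₹85,500; Phaedra's ₹85,500 share passes to Phaedra's issue.
Phaedra's share (₹85,500) is divided into 3 shares of ₹28,500: Anna, Nell, and Miko each take ₹28,500.

Anna: ₹28,500; Nell: ₹28,500; Miko: ₹28,500; Zelie: ₹85,500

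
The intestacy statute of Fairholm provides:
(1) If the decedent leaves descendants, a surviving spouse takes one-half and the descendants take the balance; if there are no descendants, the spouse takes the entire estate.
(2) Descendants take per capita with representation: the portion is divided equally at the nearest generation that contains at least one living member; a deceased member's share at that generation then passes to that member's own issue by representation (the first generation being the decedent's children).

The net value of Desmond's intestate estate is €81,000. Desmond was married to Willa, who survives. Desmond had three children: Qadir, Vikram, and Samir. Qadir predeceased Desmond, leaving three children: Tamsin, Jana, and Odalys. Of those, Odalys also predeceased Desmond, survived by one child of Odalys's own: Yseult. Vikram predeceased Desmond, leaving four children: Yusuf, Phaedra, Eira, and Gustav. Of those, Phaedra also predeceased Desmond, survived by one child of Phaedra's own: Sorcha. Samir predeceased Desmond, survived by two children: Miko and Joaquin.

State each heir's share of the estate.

Willa: €40,500; Tamsin: €4,500; Jana: €4,500; Yseult: €4,500; Yusuf: €4,500; Sorcha: €4,500; Eira: €4,500; Gustav: €4,500; Miko: €4,500; Joaquin: €4,500

Willa takes one-half of €81,000 = €40,500. The remaining €40,500 passes to the descendants.
No child survives, so the initial division is made at the grandchildren's generation.
The descendants' portion (€40,500) is divided into 9 shares of €4,500: Tamsin, Jana, Yusuf, Eira, Gustav, Miko, and Joaquin each take €4,500; Odalys's €4,500 share passes to Odalys's issue; Phaedra's €4,500 share passes to Phaedra's issue.
Odalys's share (€4,500) passes entirely to Yseult.
Phaedra's share (€4,500) passes entirely to Sorcha.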